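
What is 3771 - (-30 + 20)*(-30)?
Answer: 3471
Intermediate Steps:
3771 - (-30 + 20)*(-30) = 3771 - (-10)*(-30) = 3771 - 1*300 = 3771 - 300 = 3471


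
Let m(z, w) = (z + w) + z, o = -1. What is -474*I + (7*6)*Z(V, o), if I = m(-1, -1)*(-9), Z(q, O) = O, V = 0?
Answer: -12840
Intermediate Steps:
m(z, w) = w + 2*z (m(z, w) = (w + z) + z = w + 2*z)
I = 27 (I = (-1 + 2*(-1))*(-9) = (-1 - 2)*(-9) = -3*(-9) = 27)
-474*I + (7*6)*Z(V, o) = -474*27 + (7*6)*(-1) = -12798 + 42*(-1) = -12798 - 42 = -12840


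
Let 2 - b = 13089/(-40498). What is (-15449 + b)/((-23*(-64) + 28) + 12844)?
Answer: -56869047/52809392 ≈ -1.0769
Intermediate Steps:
b = 94085/40498 (b = 2 - 13089/(-40498) = 2 - 13089*(-1)/40498 = 2 - 1*(-13089/40498) = 2 + 13089/40498 = 94085/40498 ≈ 2.3232)
(-15449 + b)/((-23*(-64) + 28) + 12844) = (-15449 + 94085/40498)/((-23*(-64) + 28) + 12844) = -625559517/(40498*((1472 + 28) + 12844)) = -625559517/(40498*(1500 + 12844)) = -625559517/40498/14344 = -625559517/40498*1/14344 = -56869047/52809392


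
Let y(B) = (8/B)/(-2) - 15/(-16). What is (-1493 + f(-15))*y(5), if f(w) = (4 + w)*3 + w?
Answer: -16951/80 ≈ -211.89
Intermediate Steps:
y(B) = 15/16 - 4/B (y(B) = (8/B)*(-½) - 15*(-1/16) = -4/B + 15/16 = 15/16 - 4/B)
f(w) = 12 + 4*w (f(w) = (12 + 3*w) + w = 12 + 4*w)
(-1493 + f(-15))*y(5) = (-1493 + (12 + 4*(-15)))*(15/16 - 4/5) = (-1493 + (12 - 60))*(15/16 - 4*⅕) = (-1493 - 48)*(15/16 - ⅘) = -1541*11/80 = -16951/80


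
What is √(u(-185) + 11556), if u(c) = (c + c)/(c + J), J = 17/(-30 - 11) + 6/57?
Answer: √60213275464774/72178 ≈ 107.51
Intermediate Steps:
J = -241/779 (J = 17/(-41) + 6*(1/57) = 17*(-1/41) + 2/19 = -17/41 + 2/19 = -241/779 ≈ -0.30937)
u(c) = 2*c/(-241/779 + c) (u(c) = (c + c)/(c - 241/779) = (2*c)/(-241/779 + c) = 2*c/(-241/779 + c))
√(u(-185) + 11556) = √(1558*(-185)/(-241 + 779*(-185)) + 11556) = √(1558*(-185)/(-241 - 144115) + 11556) = √(1558*(-185)/(-144356) + 11556) = √(1558*(-185)*(-1/144356) + 11556) = √(144115/72178 + 11556) = √(834233083/72178) = √60213275464774/72178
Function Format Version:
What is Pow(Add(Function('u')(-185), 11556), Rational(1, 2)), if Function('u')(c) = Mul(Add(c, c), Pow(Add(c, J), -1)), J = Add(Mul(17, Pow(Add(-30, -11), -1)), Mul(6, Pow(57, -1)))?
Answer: Mul(Rational(1, 72178), Pow(60213275464774, Rational(1, 2))) ≈ 107.51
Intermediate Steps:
J = Rational(-241, 779) (J = Add(Mul(17, Pow(-41, -1)), Mul(6, Rational(1, 57))) = Add(Mul(17, Rational(-1, 41)), Rational(2, 19)) = Add(Rational(-17, 41), Rational(2, 19)) = Rational(-241, 779) ≈ -0.30937)
Function('u')(c) = Mul(2, c, Pow(Add(Rational(-241, 779), c), -1)) (Function('u')(c) = Mul(Add(c, c), Pow(Add(c, Rational(-241, 779)), -1)) = Mul(Mul(2, c), Pow(Add(Rational(-241, 779), c), -1)) = Mul(2, c, Pow(Add(Rational(-241, 779), c), -1)))
Pow(Add(Function('u')(-185), 11556), Rational(1, 2)) = Pow(Add(Mul(1558, -185, Pow(Add(-241, Mul(779, -185)), -1)), 11556), Rational(1, 2)) = Pow(Add(Mul(1558, -185, Pow(Add(-241, -144115), -1)), 11556), Rational(1, 2)) = Pow(Add(Mul(1558, -185, Pow(-144356, -1)), 11556), Rational(1, 2)) = Pow(Add(Mul(1558, -185, Rational(-1, 144356)), 11556), Rational(1, 2)) = Pow(Add(Rational(144115, 72178), 11556), Rational(1, 2)) = Pow(Rational(834233083, 72178), Rational(1, 2)) = Mul(Rational(1, 72178), Pow(60213275464774, Rational(1, 2)))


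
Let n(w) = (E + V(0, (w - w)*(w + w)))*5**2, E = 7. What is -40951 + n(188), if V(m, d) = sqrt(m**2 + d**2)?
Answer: -40776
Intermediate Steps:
V(m, d) = sqrt(d**2 + m**2)
n(w) = 175 (n(w) = (7 + sqrt(((w - w)*(w + w))**2 + 0**2))*5**2 = (7 + sqrt((0*(2*w))**2 + 0))*25 = (7 + sqrt(0**2 + 0))*25 = (7 + sqrt(0 + 0))*25 = (7 + sqrt(0))*25 = (7 + 0)*25 = 7*25 = 175)
-40951 + n(188) = -40951 + 175 = -40776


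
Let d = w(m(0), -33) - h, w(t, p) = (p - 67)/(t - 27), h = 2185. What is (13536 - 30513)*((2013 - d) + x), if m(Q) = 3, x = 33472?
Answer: -1278905705/2 ≈ -6.3945e+8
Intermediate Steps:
w(t, p) = (-67 + p)/(-27 + t)
d = -13085/6 (d = (-67 - 33)/(-27 + 3) - 1*2185 = -100/(-24) - 2185 = -1/24*(-100) - 2185 = 25/6 - 2185 = -13085/6 ≈ -2180.8)
(13536 - 30513)*((2013 - d) + x) = (13536 - 30513)*((2013 - 1*(-13085/6)) + 33472) = -16977*((2013 + 13085/6) + 33472) = -16977*(25163/6 + 33472) = -16977*225995/6 = -1278905705/2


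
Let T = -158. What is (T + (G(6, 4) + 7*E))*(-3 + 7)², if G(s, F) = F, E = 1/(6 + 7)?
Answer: -31920/13 ≈ -2455.4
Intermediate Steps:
E = 1/13 ≈ 0.076923
(T + (G(6, 4) + 7*E))*(-3 + 7)² = (-158 + (4 + 7*(1/13)))*(-3 + 7)² = (-158 + (4 + 7/13))*4² = (-158 + 59/13)*16 = -1995/13*16 = -31920/13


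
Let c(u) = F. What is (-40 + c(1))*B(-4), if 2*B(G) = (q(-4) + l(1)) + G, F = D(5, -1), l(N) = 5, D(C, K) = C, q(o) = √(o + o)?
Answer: -35/2 - 35*I*√2 ≈ -17.5 - 49.497*I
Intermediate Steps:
q(o) = √2*√o (q(o) = √(2*o) = √2*√o)
F = 5
B(G) = 5/2 + G/2 + I*√2 (B(G) = ((√2*√(-4) + 5) + G)/2 = ((√2*(2*I) + 5) + G)/2 = ((2*I*√2 + 5) + G)/2 = ((5 + 2*I*√2) + G)/2 = (5 + G + 2*I*√2)/2 = 5/2 + G/2 + I*√2)
c(u) = 5
(-40 + c(1))*B(-4) = (-40 + 5)*(5/2 + (½)*(-4) + I*√2) = -35*(5/2 - 2 + I*√2) = -35*(½ + I*√2) = -35/2 - 35*I*√2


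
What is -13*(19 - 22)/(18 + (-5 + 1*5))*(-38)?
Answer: -247/3 ≈ -82.333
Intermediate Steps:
-13*(19 - 22)/(18 + (-5 + 1*5))*(-38) = -(-39)/(18 + (-5 + 5))*(-38) = -(-39)/(18 + 0)*(-38) = -(-39)/18*(-38) = -13*(-⅙)*(-38) = (13/6)*(-38) = -247/3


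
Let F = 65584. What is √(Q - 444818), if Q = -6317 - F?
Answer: I*√516719 ≈ 718.83*I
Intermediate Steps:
Q = -71901 (Q = -6317 - 1*65584 = -6317 - 65584 = -71901)
√(Q - 444818) = √(-71901 - 444818) = √(-516719) = I*√516719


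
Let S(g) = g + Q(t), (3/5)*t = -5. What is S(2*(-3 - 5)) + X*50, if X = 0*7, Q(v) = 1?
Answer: -15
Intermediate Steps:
t = -25/3 (t = (5/3)*(-5) = -25/3 ≈ -8.3333)
X = 0
S(g) = 1 + g (S(g) = g + 1 = 1 + g)
S(2*(-3 - 5)) + X*50 = (1 + 2*(-3 - 5)) + 0*50 = (1 + 2*(-8)) + 0 = (1 - 16) + 0 = -15 + 0 = -15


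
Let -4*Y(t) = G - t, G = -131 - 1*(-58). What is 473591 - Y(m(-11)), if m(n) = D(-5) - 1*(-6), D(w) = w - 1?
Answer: 1894291/4 ≈ 4.7357e+5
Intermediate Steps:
D(w) = -1 + w
G = -73 (G = -131 + 58 = -73)
m(n) = 0 (m(n) = (-1 - 5) - 1*(-6) = -6 + 6 = 0)
Y(t) = 73/4 + t/4 (Y(t) = -(-73 - t)/4 = 73/4 + t/4)
473591 - Y(m(-11)) = 473591 - (73/4 + (1/4)*0) = 473591 - (73/4 + 0) = 473591 - 1*73/4 = 473591 - 73/4 = 1894291/4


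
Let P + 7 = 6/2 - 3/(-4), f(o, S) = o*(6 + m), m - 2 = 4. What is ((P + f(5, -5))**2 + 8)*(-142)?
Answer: -3667647/8 ≈ -4.5846e+5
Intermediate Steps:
m = 6 (m = 2 + 4 = 6)
f(o, S) = 12*o (f(o, S) = o*(6 + 6) = o*12 = 12*o)
P = -13/4 (P = -7 + (6/2 - 3/(-4)) = -7 + (6*(1/2) - 3*(-1/4)) = -7 + (3 + 3/4) = -7 + 15/4 = -13/4 ≈ -3.2500)
((P + f(5, -5))**2 + 8)*(-142) = ((-13/4 + 12*5)**2 + 8)*(-142) = ((-13/4 + 60)**2 + 8)*(-142) = ((227/4)**2 + 8)*(-142) = (51529/16 + 8)*(-142) = (51657/16)*(-142) = -3667647/8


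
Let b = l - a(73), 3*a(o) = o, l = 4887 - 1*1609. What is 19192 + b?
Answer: 67337/3 ≈ 22446.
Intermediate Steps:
l = 3278 (l = 4887 - 1609 = 3278)
a(o) = o/3
b = 9761/3 (b = 3278 - 73/3 = 9761/3 ≈ 3253.7)
19192 + b = 19192 + 9761/3 = 67337/3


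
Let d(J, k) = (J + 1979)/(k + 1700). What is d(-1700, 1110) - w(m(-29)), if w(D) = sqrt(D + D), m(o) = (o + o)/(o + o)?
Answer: 279/2810 - sqrt(2) ≈ -1.3149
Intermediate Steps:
m(o) = 1 (m(o) = (2*o)/((2*o)) = (2*o)*(1/(2*o)) = 1)
w(D) = sqrt(2)*sqrt(D) (w(D) = sqrt(2*D) = sqrt(2)*sqrt(D))
d(J, k) = (1979 + J)/(1700 + k)
d(-1700, 1110) - w(m(-29)) = (1979 - 1700)/(1700 + 1110) - sqrt(2)*sqrt(1) = 279/2810 - sqrt(2)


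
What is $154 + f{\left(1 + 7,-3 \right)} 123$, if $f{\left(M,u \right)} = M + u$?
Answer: $769$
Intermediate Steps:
$154 + f{\left(1 + 7,-3 \right)} 123 = 154 + \left(\left(1 + 7\right) - 3\right) 123 = 154 + \left(8 - 3\right) 123 = 154 + 5 \cdot 123 = 154 + 615 = 769$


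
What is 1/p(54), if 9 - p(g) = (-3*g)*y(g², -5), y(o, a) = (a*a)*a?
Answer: -1/20241 ≈ -4.9405e-5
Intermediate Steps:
y(o, a) = a³ (y(o, a) = a²*a = a³)
p(g) = 9 - 375*g (p(g) = 9 - (-3*g)*(-5)³ = 9 - (-3*g)*(-125) = 9 - 375*g)
1/p(54) = 1/(9 - 375*54) = 1/(9 - 20250) = 1/(-20241) = -1/20241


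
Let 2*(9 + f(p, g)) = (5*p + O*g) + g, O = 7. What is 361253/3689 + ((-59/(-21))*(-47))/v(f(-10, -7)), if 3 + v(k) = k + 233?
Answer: 180610141/1859256 ≈ 97.141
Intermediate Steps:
f(p, g) = -9 + 4*g + 5*p/2 (f(p, g) = -9 + ((5*p + 7*g) + g)/2 = -9 + (5*p + 8*g)/2 = -9 + (4*g + 5*p/2) = -9 + 4*g + 5*p/2)
v(k) = 230 + k (v(k) = -3 + (k + 233) = -3 + (233 + k) = 230 + k)
361253/3689 + ((-59/(-21))*(-47))/v(f(-10, -7)) = 361253/3689 + ((-59/(-21))*(-47))/(230 + (-9 + 4*(-7) + (5/2)*(-10))) = 361253*(1/3689) + (-1/21*(-59)*(-47))/(230 + (-9 - 28 - 25)) = 361253/3689 + ((59/21)*(-47))/(230 - 62) = 361253/3689 - 2773/21/168 = 361253/3689 - 2773/21*1/168 = 361253/3689 - 2773/3528 = 180610141/1859256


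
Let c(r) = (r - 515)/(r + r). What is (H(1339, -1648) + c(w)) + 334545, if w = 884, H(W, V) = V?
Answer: 588562265/1768 ≈ 3.3290e+5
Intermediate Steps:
c(r) = (-515 + r)/(2*r) (c(r) = (-515 + r)/((2*r)) = (-515 + r)*(1/(2*r)) = (-515 + r)/(2*r))
(H(1339, -1648) + c(w)) + 334545 = (-1648 + (½)*(-515 + 884)/884) + 334545 = (-1648 + (½)*(1/884)*369) + 334545 = (-1648 + 369/1768) + 334545 = -2913295/1768 + 334545 = 588562265/1768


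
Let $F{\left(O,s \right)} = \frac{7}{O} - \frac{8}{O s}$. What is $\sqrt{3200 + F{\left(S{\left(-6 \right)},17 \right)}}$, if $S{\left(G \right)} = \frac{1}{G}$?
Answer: $\frac{\sqrt{913478}}{17} \approx 56.221$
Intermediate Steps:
$F{\left(O,s \right)} = \frac{7}{O} - \frac{8}{O s}$ ($F{\left(O,s \right)} = \frac{7}{O} - 8 \frac{1}{O s} = \frac{7}{O} - \frac{8}{O s}$)
$\sqrt{3200 + F{\left(S{\left(-6 \right)},17 \right)}} = \sqrt{3200 + \frac{-8 + 7 \cdot 17}{\frac{1}{-6} \cdot 17}} = \sqrt{3200 + \frac{1}{- \frac{1}{6}} \cdot \frac{1}{17} \left(-8 + 119\right)} = \sqrt{3200 - \frac{6}{17} \cdot 111} = \sqrt{3200 - \frac{666}{17}} = \sqrt{\frac{53734}{17}} = \frac{\sqrt{913478}}{17}$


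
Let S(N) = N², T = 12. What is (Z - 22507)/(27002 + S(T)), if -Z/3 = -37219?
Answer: 44575/13573 ≈ 3.2841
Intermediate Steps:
Z = 111657 (Z = -3*(-37219) = 111657)
(Z - 22507)/(27002 + S(T)) = (111657 - 22507)/(27002 + 12²) = 89150/(27002 + 144) = 89150/27146 = 89150*(1/27146) = 44575/13573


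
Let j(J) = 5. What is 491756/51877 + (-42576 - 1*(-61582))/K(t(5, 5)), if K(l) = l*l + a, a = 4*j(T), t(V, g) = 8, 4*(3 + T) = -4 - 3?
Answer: 10482467/44466 ≈ 235.74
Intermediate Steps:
T = -19/4 (T = -3 + (-4 - 3)/4 = -3 + (1/4)*(-7) = -3 - 7/4 = -19/4 ≈ -4.7500)
a = 20 (a = 4*5 = 20)
K(l) = 20 + l**2 (K(l) = l*l + 20 = l**2 + 20 = 20 + l**2)
491756/51877 + (-42576 - 1*(-61582))/K(t(5, 5)) = 491756/51877 + (-42576 - 1*(-61582))/(20 + 8**2) = 491756*(1/51877) + (-42576 + 61582)/(20 + 64) = 491756/51877 + 19006/84 = 491756/51877 + 19006*(1/84) = 491756/51877 + 9503/42 = 10482467/44466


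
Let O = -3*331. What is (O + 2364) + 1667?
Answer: 3038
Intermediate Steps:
O = -993
(O + 2364) + 1667 = (-993 + 2364) + 1667 = 1371 + 1667 = 3038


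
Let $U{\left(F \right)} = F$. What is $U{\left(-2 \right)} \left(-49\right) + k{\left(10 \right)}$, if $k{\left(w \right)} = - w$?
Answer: $88$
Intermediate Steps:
$U{\left(-2 \right)} \left(-49\right) + k{\left(10 \right)} = \left(-2\right) \left(-49\right) - 10 = 98 - 10 = 88$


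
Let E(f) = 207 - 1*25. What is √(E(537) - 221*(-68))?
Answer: 39*√10 ≈ 123.33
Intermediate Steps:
E(f) = 182 (E(f) = 207 - 25 = 182)
√(E(537) - 221*(-68)) = √(182 - 221*(-68)) = √(182 + 15028) = √15210 = 39*√10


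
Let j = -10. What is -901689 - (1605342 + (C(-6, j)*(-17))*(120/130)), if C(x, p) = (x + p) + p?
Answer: -2507439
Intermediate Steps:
C(x, p) = x + 2*p (C(x, p) = (p + x) + p = x + 2*p)
-901689 - (1605342 + (C(-6, j)*(-17))*(120/130)) = -901689 - (1605342 + ((-6 + 2*(-10))*(-17))*(120/130)) = -901689 - (1605342 + ((-6 - 20)*(-17))*(120*(1/130))) = -901689 - (1605342 - 26*(-17)*(12/13)) = -901689 - (1605342 + 442*(12/13)) = -901689 - (1605342 + 408) = -901689 - 1*1605750 = -901689 - 1605750 = -2507439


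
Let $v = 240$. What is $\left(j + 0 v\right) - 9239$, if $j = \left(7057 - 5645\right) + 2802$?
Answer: $-5025$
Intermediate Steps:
$j = 4214$ ($j = 1412 + 2802 = 4214$)
$\left(j + 0 v\right) - 9239 = \left(4214 + 0 \cdot 240\right) - 9239 = \left(4214 + 0\right) - 9239 = 4214 - 9239 = -5025$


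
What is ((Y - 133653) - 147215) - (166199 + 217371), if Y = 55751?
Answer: -608687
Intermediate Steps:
((Y - 133653) - 147215) - (166199 + 217371) = ((55751 - 133653) - 147215) - (166199 + 217371) = (-77902 - 147215) - 1*383570 = -225117 - 383570 = -608687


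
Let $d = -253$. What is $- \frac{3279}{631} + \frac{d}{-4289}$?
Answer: $- \frac{13903988}{2706359} \approx -5.1375$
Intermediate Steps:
$- \frac{3279}{631} + \frac{d}{-4289} = - \frac{3279}{631} - \frac{253}{-4289} = \left(-3279\right) \frac{1}{631} - - \frac{253}{4289} = - \frac{3279}{631} + \frac{253}{4289} = - \frac{13903988}{2706359}$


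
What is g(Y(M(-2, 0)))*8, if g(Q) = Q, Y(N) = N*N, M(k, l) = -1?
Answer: 8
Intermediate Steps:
Y(N) = N²
g(Y(M(-2, 0)))*8 = (-1)²*8 = 1*8 = 8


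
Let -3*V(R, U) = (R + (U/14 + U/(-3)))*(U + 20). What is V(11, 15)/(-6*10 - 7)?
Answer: 165/134 ≈ 1.2313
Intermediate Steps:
V(R, U) = -(20 + U)*(R - 11*U/42)/3 (V(R, U) = -(R + (U/14 + U/(-3)))*(U + 20)/3 = -(R + (U*(1/14) + U*(-⅓)))*(20 + U)/3 = -(R + (U/14 - U/3))*(20 + U)/3 = -(R - 11*U/42)*(20 + U)/3 = -(20 + U)*(R - 11*U/42)/3)
V(11, 15)/(-6*10 - 7) = (-20/3*11 + (11/126)*15² + (110/63)*15 - ⅓*11*15)/(-6*10 - 7) = (-220/3 + (11/126)*225 + 550/21 - 55)/(-60 - 7) = (-220/3 + 275/14 + 550/21 - 55)/(-67) = -165/2*(-1/67) = 165/134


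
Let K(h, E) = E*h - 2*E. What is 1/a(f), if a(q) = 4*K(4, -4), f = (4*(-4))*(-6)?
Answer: -1/32 ≈ -0.031250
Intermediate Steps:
K(h, E) = -2*E + E*h
f = 96 (f = -16*(-6) = 96)
a(q) = -32 (a(q) = 4*(-4*(-2 + 4)) = 4*(-4*2) = 4*(-8) = -32)
1/a(f) = 1/(-32) = -1/32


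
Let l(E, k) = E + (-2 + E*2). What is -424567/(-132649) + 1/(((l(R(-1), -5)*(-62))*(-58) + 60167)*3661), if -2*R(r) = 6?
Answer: 2912408862046/909934407389 ≈ 3.2007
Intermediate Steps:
R(r) = -3 (R(r) = -½*6 = -3)
l(E, k) = -2 + 3*E (l(E, k) = E + (-2 + 2*E) = -2 + 3*E)
-424567/(-132649) + 1/(((l(R(-1), -5)*(-62))*(-58) + 60167)*3661) = -424567/(-132649) + 1/((((-2 + 3*(-3))*(-62))*(-58) + 60167)*3661) = -424567*(-1/132649) + (1/3661)/(((-2 - 9)*(-62))*(-58) + 60167) = 38597/12059 + (1/3661)/(-11*(-62)*(-58) + 60167) = 38597/12059 + (1/3661)/(682*(-58) + 60167) = 38597/12059 + (1/3661)/(-39556 + 60167) = 38597/12059 + (1/3661)/20611 = 38597/12059 + (1/20611)*(1/3661) = 38597/12059 + 1/75456871 = 2912408862046/909934407389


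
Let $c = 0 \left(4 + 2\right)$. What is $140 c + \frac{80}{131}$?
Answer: $\frac{80}{131} \approx 0.61069$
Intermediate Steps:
$c = 0$ ($c = 0 \cdot 6 = 0$)
$140 c + \frac{80}{131} = 140 \cdot 0 + \frac{80}{131} = 0 + 80 \cdot \frac{1}{131} = 0 + \frac{80}{131} = \frac{80}{131}$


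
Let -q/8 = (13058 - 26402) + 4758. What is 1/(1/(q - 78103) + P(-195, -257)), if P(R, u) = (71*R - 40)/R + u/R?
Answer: 122395/8876449 ≈ 0.013789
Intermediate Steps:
q = 68688 (q = -8*((13058 - 26402) + 4758) = -8*(-13344 + 4758) = -8*(-8586) = 68688)
P(R, u) = u/R + (-40 + 71*R)/R (P(R, u) = (-40 + 71*R)/R + u/R = u/R + (-40 + 71*R)/R)
1/(1/(q - 78103) + P(-195, -257)) = 1/(1/(68688 - 78103) + (-40 - 257 + 71*(-195))/(-195)) = 1/(1/(-9415) - (-40 - 257 - 13845)/195) = 1/(-1/9415 - 1/195*(-14142)) = 1/(-1/9415 + 4714/65) = 1/(8876449/122395) = 122395/8876449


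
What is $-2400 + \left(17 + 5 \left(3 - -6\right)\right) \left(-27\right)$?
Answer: $-4074$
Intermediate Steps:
$-2400 + \left(17 + 5 \left(3 - -6\right)\right) \left(-27\right) = -2400 + \left(17 + 5 \left(3 + 6\right)\right) \left(-27\right) = -2400 + \left(17 + 5 \cdot 9\right) \left(-27\right) = -2400 + \left(17 + 45\right) \left(-27\right) = -2400 + 62 \left(-27\right) = -2400 - 1674 = -4074$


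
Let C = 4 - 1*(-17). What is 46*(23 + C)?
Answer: 2024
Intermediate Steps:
C = 21 (C = 4 + 17 = 21)
46*(23 + C) = 46*(23 + 21) = 46*44 = 2024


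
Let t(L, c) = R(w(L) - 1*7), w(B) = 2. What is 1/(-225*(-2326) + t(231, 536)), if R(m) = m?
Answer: 1/523345 ≈ 1.9108e-6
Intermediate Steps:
t(L, c) = -5 (t(L, c) = 2 - 1*7 = 2 - 7 = -5)
1/(-225*(-2326) + t(231, 536)) = 1/(-225*(-2326) - 5) = 1/(523350 - 5) = 1/523345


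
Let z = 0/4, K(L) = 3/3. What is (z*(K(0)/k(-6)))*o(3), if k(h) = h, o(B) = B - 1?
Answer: 0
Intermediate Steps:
o(B) = -1 + B
K(L) = 1 (K(L) = 3*(1/3) = 1)
z = 0 (z = 0*(1/4) = 0)
(z*(K(0)/k(-6)))*o(3) = (0*(1/(-6)))*(-1 + 3) = (0*(1*(-1/6)))*2 = (0*(-1/6))*2 = 0*2 = 0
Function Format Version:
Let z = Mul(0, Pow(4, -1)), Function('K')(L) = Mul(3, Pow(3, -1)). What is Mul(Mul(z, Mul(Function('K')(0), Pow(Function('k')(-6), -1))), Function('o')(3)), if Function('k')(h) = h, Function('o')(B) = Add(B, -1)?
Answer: 0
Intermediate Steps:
Function('o')(B) = Add(-1, B)
Function('K')(L) = 1 (Function('K')(L) = Mul(3, Rational(1, 3)) = 1)
z = 0 (z = Mul(0, Rational(1, 4)) = 0)
Mul(Mul(z, Mul(Function('K')(0), Pow(Function('k')(-6), -1))), Function('o')(3)) = Mul(Mul(0, Mul(1, Pow(-6, -1))), Add(-1, 3)) = Mul(Mul(0, Mul(1, Rational(-1, 6))), 2) = Mul(Mul(0, Rational(-1, 6)), 2) = Mul(0, 2) = 0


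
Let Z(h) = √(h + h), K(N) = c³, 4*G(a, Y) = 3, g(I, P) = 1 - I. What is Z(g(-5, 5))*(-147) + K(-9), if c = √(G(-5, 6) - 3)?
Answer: -294*√3 - 27*I/8 ≈ -509.22 - 3.375*I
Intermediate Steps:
G(a, Y) = ¾ (G(a, Y) = (¼)*3 = ¾)
c = 3*I/2 (c = √(¾ - 3) = √(-9/4) = 3*I/2 ≈ 1.5*I)
K(N) = -27*I/8 (K(N) = (3*I/2)³ = -27*I/8)
Z(h) = √2*√h (Z(h) = √(2*h) = √2*√h)
Z(g(-5, 5))*(-147) + K(-9) = (√2*√(1 - 1*(-5)))*(-147) - 27*I/8 = (√2*√(1 + 5))*(-147) - 27*I/8 = (√2*√6)*(-147) - 27*I/8 = (2*√3)*(-147) - 27*I/8 = -294*√3 - 27*I/8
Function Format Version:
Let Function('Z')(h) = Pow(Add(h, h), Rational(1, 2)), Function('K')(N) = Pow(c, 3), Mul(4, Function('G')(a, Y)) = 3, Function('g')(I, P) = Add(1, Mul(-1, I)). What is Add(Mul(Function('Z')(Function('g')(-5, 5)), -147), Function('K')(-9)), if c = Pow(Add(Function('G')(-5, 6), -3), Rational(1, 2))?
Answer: Add(Mul(-294, Pow(3, Rational(1, 2))), Mul(Rational(-27, 8), I)) ≈ Add(-509.22, Mul(-3.3750, I))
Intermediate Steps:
Function('G')(a, Y) = Rational(3, 4) (Function('G')(a, Y) = Mul(Rational(1, 4), 3) = Rational(3, 4))
c = Mul(Rational(3, 2), I) (c = Pow(Add(Rational(3, 4), -3), Rational(1, 2)) = Pow(Rational(-9, 4), Rational(1, 2)) = Mul(Rational(3, 2), I) ≈ Mul(1.5000, I))
Function('K')(N) = Mul(Rational(-27, 8), I) (Function('K')(N) = Pow(Mul(Rational(3, 2), I), 3) = Mul(Rational(-27, 8), I))
Function('Z')(h) = Mul(Pow(2, Rational(1, 2)), Pow(h, Rational(1, 2))) (Function('Z')(h) = Pow(Mul(2, h), Rational(1, 2)) = Mul(Pow(2, Rational(1, 2)), Pow(h, Rational(1, 2))))
Add(Mul(Function('Z')(Function('g')(-5, 5)), -147), Function('K')(-9)) = Add(Mul(Mul(Pow(2, Rational(1, 2)), Pow(Add(1, Mul(-1, -5)), Rational(1, 2))), -147), Mul(Rational(-27, 8), I)) = Add(Mul(Mul(Pow(2, Rational(1, 2)), Pow(Add(1, 5), Rational(1, 2))), -147), Mul(Rational(-27, 8), I)) = Add(Mul(Mul(Pow(2, Rational(1, 2)), Pow(6, Rational(1, 2))), -147), Mul(Rational(-27, 8), I)) = Add(Mul(Mul(2, Pow(3, Rational(1, 2))), -147), Mul(Rational(-27, 8), I)) = Add(Mul(-294, Pow(3, Rational(1, 2))), Mul(Rational(-27, 8), I))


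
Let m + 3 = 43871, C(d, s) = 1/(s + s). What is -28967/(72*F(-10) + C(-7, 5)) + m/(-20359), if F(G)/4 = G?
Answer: 4634036998/586318841 ≈ 7.9036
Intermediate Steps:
F(G) = 4*G
C(d, s) = 1/(2*s)
m = 43868 (m = -3 + 43871 = 43868)
-28967/(72*F(-10) + C(-7, 5)) + m/(-20359) = -28967/(72*(4*(-10)) + (½)/5) + 43868/(-20359) = -28967/(72*(-40) + (½)*(⅕)) + 43868*(-1/20359) = -28967/(-2880 + ⅒) - 43868/20359 = -28967/(-28799/10) - 43868/20359 = -28967*(-10/28799) - 43868/20359 = 289670/28799 - 43868/20359 = 4634036998/586318841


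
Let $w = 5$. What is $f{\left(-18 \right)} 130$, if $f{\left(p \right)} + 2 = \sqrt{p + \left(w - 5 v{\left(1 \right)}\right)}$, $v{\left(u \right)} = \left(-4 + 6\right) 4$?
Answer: $-260 + 130 i \sqrt{53} \approx -260.0 + 946.41 i$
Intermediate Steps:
$v{\left(u \right)} = 8$ ($v{\left(u \right)} = 2 \cdot 4 = 8$)
$f{\left(p \right)} = -2 + \sqrt{-35 + p}$ ($f{\left(p \right)} = -2 + \sqrt{p + \left(5 - 40\right)} = -2 + \sqrt{p - 35} = -2 + \sqrt{-35 + p}$)
$f{\left(-18 \right)} 130 = \left(-2 + \sqrt{-35 - 18}\right) 130 = \left(-2 + \sqrt{-53}\right) 130 = \left(-2 + i \sqrt{53}\right) 130 = -260 + 130 i \sqrt{53}$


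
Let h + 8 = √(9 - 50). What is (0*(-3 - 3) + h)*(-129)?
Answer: 1032 - 129*I*√41 ≈ 1032.0 - 826.0*I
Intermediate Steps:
h = -8 + I*√41 (h = -8 + √(9 - 50) = -8 + √(-41) = -8 + I*√41 ≈ -8.0 + 6.4031*I)
(0*(-3 - 3) + h)*(-129) = (0*(-3 - 3) + (-8 + I*√41))*(-129) = (0*(-6) + (-8 + I*√41))*(-129) = (0 + (-8 + I*√41))*(-129) = (-8 + I*√41)*(-129) = 1032 - 129*I*√41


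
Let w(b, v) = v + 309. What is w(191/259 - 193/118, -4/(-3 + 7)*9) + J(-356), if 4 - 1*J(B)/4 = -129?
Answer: 832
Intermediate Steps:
J(B) = 532 (J(B) = 16 - 4*(-129) = 16 + 516 = 532)
w(b, v) = 309 + v
w(191/259 - 193/118, -4/(-3 + 7)*9) + J(-356) = (309 - 4/(-3 + 7)*9) + 532 = (309 - 4/4*9) + 532 = (309 - 4*¼*9) + 532 = (309 - 1*9) + 532 = (309 - 9) + 532 = 300 + 532 = 832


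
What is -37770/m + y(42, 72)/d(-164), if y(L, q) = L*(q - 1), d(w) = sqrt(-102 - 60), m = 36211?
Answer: -37770/36211 - 497*I*sqrt(2)/3 ≈ -1.0431 - 234.29*I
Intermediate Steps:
d(w) = 9*I*sqrt(2) (d(w) = sqrt(-162) = 9*I*sqrt(2))
y(L, q) = L*(-1 + q)
-37770/m + y(42, 72)/d(-164) = -37770/36211 + (42*(-1 + 72))/((9*I*sqrt(2))) = -37770*1/36211 + (42*71)*(-I*sqrt(2)/18) = -37770/36211 + 2982*(-I*sqrt(2)/18) = -37770/36211 - 497*I*sqrt(2)/3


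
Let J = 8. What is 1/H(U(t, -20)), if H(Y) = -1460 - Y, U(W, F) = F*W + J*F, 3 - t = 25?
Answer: -1/1740 ≈ -0.00057471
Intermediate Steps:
t = -22 (t = 3 - 1*25 = 3 - 25 = -22)
U(W, F) = 8*F + F*W (U(W, F) = F*W + 8*F = 8*F + F*W)
1/H(U(t, -20)) = 1/(-1460 - (-20)*(8 - 22)) = 1/(-1460 - (-20)*(-14)) = 1/(-1460 - 1*280) = 1/(-1460 - 280) = 1/(-1740) = -1/1740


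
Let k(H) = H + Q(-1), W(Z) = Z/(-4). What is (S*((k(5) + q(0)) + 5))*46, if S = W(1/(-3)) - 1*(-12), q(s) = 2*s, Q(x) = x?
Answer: 10005/2 ≈ 5002.5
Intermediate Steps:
W(Z) = -Z/4 (W(Z) = Z*(-1/4) = -Z/4)
k(H) = -1 + H (k(H) = H - 1 = -1 + H)
S = 145/12 (S = -1/(4*(-3)) - 1*(-12) = -(-1)/(4*3) + 12 = -1/4*(-1/3) + 12 = 1/12 + 12 = 145/12 ≈ 12.083)
(S*((k(5) + q(0)) + 5))*46 = (145*(((-1 + 5) + 2*0) + 5)/12)*46 = (145*((4 + 0) + 5)/12)*46 = (145*(4 + 5)/12)*46 = ((145/12)*9)*46 = (435/4)*46 = 10005/2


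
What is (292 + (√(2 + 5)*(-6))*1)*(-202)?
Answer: -58984 + 1212*√7 ≈ -55777.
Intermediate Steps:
(292 + (√(2 + 5)*(-6))*1)*(-202) = (292 + (√7*(-6))*1)*(-202) = (292 - 6*√7*1)*(-202) = (292 - 6*√7)*(-202) = -58984 + 1212*√7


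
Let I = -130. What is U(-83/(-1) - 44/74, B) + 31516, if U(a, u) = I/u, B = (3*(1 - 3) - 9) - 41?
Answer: 882513/28 ≈ 31518.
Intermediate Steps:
B = -56 (B = (3*(-2) - 9) - 41 = (-6 - 9) - 41 = -15 - 41 = -56)
U(a, u) = -130/u
U(-83/(-1) - 44/74, B) + 31516 = -130/(-56) + 31516 = -130*(-1/56) + 31516 = 65/28 + 31516 = 882513/28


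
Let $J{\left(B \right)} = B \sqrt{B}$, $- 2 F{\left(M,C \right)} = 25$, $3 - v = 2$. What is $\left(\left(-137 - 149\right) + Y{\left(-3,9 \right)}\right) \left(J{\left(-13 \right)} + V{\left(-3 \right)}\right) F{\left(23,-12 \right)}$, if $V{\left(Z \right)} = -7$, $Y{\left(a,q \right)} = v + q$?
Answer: $-24150 - 44850 i \sqrt{13} \approx -24150.0 - 1.6171 \cdot 10^{5} i$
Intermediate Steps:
$v = 1$ ($v = 3 - 2 = 1$)
$F{\left(M,C \right)} = - \frac{25}{2}$ ($F{\left(M,C \right)} = \left(- \frac{1}{2}\right) 25 = - \frac{25}{2}$)
$Y{\left(a,q \right)} = 1 + q$
$J{\left(B \right)} = B^{\frac{3}{2}}$
$\left(\left(-137 - 149\right) + Y{\left(-3,9 \right)}\right) \left(J{\left(-13 \right)} + V{\left(-3 \right)}\right) F{\left(23,-12 \right)} = \left(\left(-137 - 149\right) + \left(1 + 9\right)\right) \left(\left(-13\right)^{\frac{3}{2}} - 7\right) \left(- \frac{25}{2}\right) = \left(\left(-137 - 149\right) + 10\right) \left(- 13 i \sqrt{13} - 7\right) \left(- \frac{25}{2}\right) = \left(-286 + 10\right) \left(-7 - 13 i \sqrt{13}\right) \left(- \frac{25}{2}\right) = - 276 \left(-7 - 13 i \sqrt{13}\right) \left(- \frac{25}{2}\right) = \left(1932 + 3588 i \sqrt{13}\right) \left(- \frac{25}{2}\right) = -24150 - 44850 i \sqrt{13}$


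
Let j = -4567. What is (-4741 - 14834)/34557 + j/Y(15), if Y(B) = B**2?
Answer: -54075398/2591775 ≈ -20.864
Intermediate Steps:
(-4741 - 14834)/34557 + j/Y(15) = (-4741 - 14834)/34557 - 4567/(15**2) = -19575*1/34557 - 4567/225 = -6525/11519 - 4567*1/225 = -6525/11519 - 4567/225 = -54075398/2591775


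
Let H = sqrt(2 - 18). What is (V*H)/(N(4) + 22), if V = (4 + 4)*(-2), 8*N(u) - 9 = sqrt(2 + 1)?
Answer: -47360*I/17111 + 256*I*sqrt(3)/17111 ≈ -2.7419*I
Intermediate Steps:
N(u) = 9/8 + sqrt(3)/8 (N(u) = 9/8 + sqrt(2 + 1)/8 = 9/8 + sqrt(3)/8)
H = 4*I (H = sqrt(-16) = 4*I ≈ 4.0*I)
V = -16 (V = 8*(-2) = -16)
(V*H)/(N(4) + 22) = (-64*I)/((9/8 + sqrt(3)/8) + 22) = (-64*I)/(185/8 + sqrt(3)/8) = -64*I/(185/8 + sqrt(3)/8)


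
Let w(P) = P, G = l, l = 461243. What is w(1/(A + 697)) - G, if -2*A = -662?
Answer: -474157803/1028 ≈ -4.6124e+5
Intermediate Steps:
A = 331 (A = -½*(-662) = 331)
G = 461243
w(1/(A + 697)) - G = 1/(331 + 697) - 1*461243 = 1/1028 - 461243 = -474157803/1028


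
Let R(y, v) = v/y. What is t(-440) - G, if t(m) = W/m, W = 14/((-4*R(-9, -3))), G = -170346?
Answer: 149904501/880 ≈ 1.7035e+5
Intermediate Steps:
W = -21/2 (W = 14/((-(-12)/(-9))) = 14/((-(-12)*(-1)/9)) = 14/((-4*⅓)) = 14/(-4/3) = 14*(-¾) = -21/2 ≈ -10.500)
t(m) = -21/(2*m)
t(-440) - G = -21/2/(-440) - 1*(-170346) = -21/2*(-1/440) + 170346 = 21/880 + 170346 = 149904501/880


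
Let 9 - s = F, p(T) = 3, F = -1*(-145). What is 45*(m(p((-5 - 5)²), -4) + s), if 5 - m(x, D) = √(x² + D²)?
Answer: -6120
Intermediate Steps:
F = 145
s = -136 (s = 9 - 1*145 = 9 - 145 = -136)
m(x, D) = 5 - √(D² + x²) (m(x, D) = 5 - √(x² + D²) = 5 - √(D² + x²))
45*(m(p((-5 - 5)²), -4) + s) = 45*((5 - √((-4)² + 3²)) - 136) = 45*((5 - √(16 + 9)) - 136) = 45*((5 - √25) - 136) = 45*((5 - 1*5) - 136) = 45*((5 - 5) - 136) = 45*(0 - 136) = 45*(-136) = -6120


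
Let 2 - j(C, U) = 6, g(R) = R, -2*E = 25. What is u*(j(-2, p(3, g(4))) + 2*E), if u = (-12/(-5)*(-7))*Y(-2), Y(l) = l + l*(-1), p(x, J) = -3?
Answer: 0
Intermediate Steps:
E = -25/2 (E = -½*25 = -25/2 ≈ -12.500)
j(C, U) = -4 (j(C, U) = 2 - 1*6 = 2 - 6 = -4)
Y(l) = 0 (Y(l) = l - l = 0)
u = 0 (u = (-12/(-5)*(-7))*0 = (-12*(-⅕)*(-7))*0 = ((12/5)*(-7))*0 = -84/5*0 = 0)
u*(j(-2, p(3, g(4))) + 2*E) = 0*(-4 + 2*(-25/2)) = 0*(-4 - 25) = 0*(-29) = 0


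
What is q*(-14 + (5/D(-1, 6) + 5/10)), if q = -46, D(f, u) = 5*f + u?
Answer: 391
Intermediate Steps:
D(f, u) = u + 5*f
q*(-14 + (5/D(-1, 6) + 5/10)) = -46*(-14 + (5/(6 + 5*(-1)) + 5/10)) = -46*(-14 + (5/(6 - 5) + 5*(⅒))) = -46*(-14 + (5/1 + ½)) = -46*(-14 + (5*1 + ½)) = -46*(-14 + (5 + ½)) = -46*(-14 + 11/2) = -46*(-17/2) = 391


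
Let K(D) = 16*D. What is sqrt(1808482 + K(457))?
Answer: sqrt(1815794) ≈ 1347.5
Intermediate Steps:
sqrt(1808482 + K(457)) = sqrt(1808482 + 16*457) = sqrt(1808482 + 7312) = sqrt(1815794)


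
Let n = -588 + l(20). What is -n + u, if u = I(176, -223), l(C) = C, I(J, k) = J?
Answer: 744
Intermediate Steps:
n = -568 (n = -588 + 20 = -568)
u = 176
-n + u = -1*(-568) + 176 = 568 + 176 = 744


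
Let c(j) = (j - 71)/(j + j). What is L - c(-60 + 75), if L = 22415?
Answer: 336253/15 ≈ 22417.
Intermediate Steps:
c(j) = (-71 + j)/(2*j) (c(j) = (-71 + j)/((2*j)) = (-71 + j)*(1/(2*j)) = (-71 + j)/(2*j))
L - c(-60 + 75) = 22415 - (-71 + (-60 + 75))/(2*(-60 + 75)) = 22415 - (-71 + 15)/(2*15) = 22415 - (-56)/(2*15) = 22415 - 1*(-28/15) = 22415 + 28/15 = 336253/15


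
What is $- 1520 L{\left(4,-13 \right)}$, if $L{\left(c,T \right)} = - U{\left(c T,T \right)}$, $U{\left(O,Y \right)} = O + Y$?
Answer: $-98800$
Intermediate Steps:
$L{\left(c,T \right)} = - T - T c$ ($L{\left(c,T \right)} = - (c T + T) = - (T c + T) = - (T + T c) = - T - T c$)
$- 1520 L{\left(4,-13 \right)} = - 1520 \left(- 13 \left(-1 - 4\right)\right) = - 1520 \left(\left(-13\right) \left(-5\right)\right) = \left(-1520\right) 65 = -98800$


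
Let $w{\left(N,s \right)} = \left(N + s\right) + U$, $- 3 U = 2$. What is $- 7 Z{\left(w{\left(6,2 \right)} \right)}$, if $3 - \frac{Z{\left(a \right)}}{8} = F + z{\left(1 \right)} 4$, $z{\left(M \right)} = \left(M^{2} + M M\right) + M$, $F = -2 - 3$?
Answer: $224$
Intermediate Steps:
$U = - \frac{2}{3}$ ($U = \left(- \frac{1}{3}\right) 2 = - \frac{2}{3} \approx -0.66667$)
$w{\left(N,s \right)} = - \frac{2}{3} + N + s$ ($w{\left(N,s \right)} = \left(N + s\right) - \frac{2}{3} = - \frac{2}{3} + N + s$)
$F = -5$ ($F = -2 - 3 = -5$)
$z{\left(M \right)} = M + 2 M^{2}$ ($z{\left(M \right)} = \left(M^{2} + M^{2}\right) + M = 2 M^{2} + M = M + 2 M^{2}$)
$Z{\left(a \right)} = -32$ ($Z{\left(a \right)} = 24 - 8 \left(-5 + 1 \left(1 + 2 \cdot 1\right) 4\right) = 24 - 8 \left(-5 + 1 \left(1 + 2\right) 4\right) = 24 - 8 \left(-5 + 1 \cdot 3 \cdot 4\right) = 24 - 8 \left(-5 + 3 \cdot 4\right) = 24 - 8 \left(-5 + 12\right) = 24 - 56 = -32$)
$- 7 Z{\left(w{\left(6,2 \right)} \right)} = \left(-7\right) \left(-32\right) = 224$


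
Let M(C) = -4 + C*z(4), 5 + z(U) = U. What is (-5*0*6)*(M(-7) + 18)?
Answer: 0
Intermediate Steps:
z(U) = -5 + U
M(C) = -4 - C (M(C) = -4 + C*(-5 + 4) = -4 + C*(-1) = -4 - C)
(-5*0*6)*(M(-7) + 18) = (-5*0*6)*((-4 - 1*(-7)) + 18) = (0*6)*((-4 + 7) + 18) = 0*(3 + 18) = 0*21 = 0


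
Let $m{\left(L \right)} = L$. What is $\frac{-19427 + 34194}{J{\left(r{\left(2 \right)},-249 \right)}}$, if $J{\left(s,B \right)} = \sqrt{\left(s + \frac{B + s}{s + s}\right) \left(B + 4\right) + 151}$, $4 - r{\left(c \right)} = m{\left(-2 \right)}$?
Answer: $\frac{29534 \sqrt{14569}}{14569} \approx 244.69$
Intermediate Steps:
$r{\left(c \right)} = 6$ ($r{\left(c \right)} = 4 - -2 = 4 + 2 = 6$)
$J{\left(s,B \right)} = \sqrt{151 + \left(4 + B\right) \left(s + \frac{B + s}{2 s}\right)}$ ($J{\left(s,B \right)} = \sqrt{\left(s + \frac{B + s}{2 s}\right) \left(4 + B\right) + 151} = \sqrt{\left(4 + B\right) \left(s + \frac{B + s}{2 s}\right) + 151} = \sqrt{151 + \left(4 + B\right) \left(s + \frac{B + s}{2 s}\right)}$)
$\frac{-19427 + 34194}{J{\left(r{\left(2 \right)},-249 \right)}} = \frac{-19427 + 34194}{\frac{1}{2} \sqrt{2} \sqrt{\frac{\left(-249\right)^{2} + 4 \left(-249\right) + 6 \left(306 - 249 + 8 \cdot 6 + 2 \left(-249\right) 6\right)}{6}}} = \frac{14767}{\frac{1}{2} \sqrt{2} \sqrt{\frac{62001 - 996 + 6 \left(306 - 249 + 48 - 2988\right)}{6}}} = \frac{14767}{\frac{1}{2} \sqrt{2} \sqrt{\frac{62001 - 996 + 6 \left(-2883\right)}{6}}} = \frac{14767}{\frac{1}{2} \sqrt{2} \sqrt{\frac{62001 - 996 - 17298}{6}}} = \frac{14767}{\frac{1}{2} \sqrt{2} \sqrt{\frac{1}{6} \cdot 43707}} = \frac{14767}{\frac{1}{2} \sqrt{2} \sqrt{\frac{14569}{2}}} = \frac{14767}{\frac{1}{2} \sqrt{2} \frac{\sqrt{29138}}{2}} = \frac{14767}{\frac{1}{2} \sqrt{14569}} = 14767 \frac{2 \sqrt{14569}}{14569} = \frac{29534 \sqrt{14569}}{14569}$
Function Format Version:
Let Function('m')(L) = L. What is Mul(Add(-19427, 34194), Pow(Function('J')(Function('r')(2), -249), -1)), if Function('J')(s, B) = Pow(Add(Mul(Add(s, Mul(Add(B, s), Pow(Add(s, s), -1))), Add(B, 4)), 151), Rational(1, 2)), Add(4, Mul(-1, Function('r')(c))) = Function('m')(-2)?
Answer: Mul(Rational(29534, 14569), Pow(14569, Rational(1, 2))) ≈ 244.69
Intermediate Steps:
Function('r')(c) = 6 (Function('r')(c) = Add(4, Mul(-1, -2)) = Add(4, 2) = 6)
Function('J')(s, B) = Pow(Add(151, Mul(Add(4, B), Add(s, Mul(Rational(1, 2), Pow(s, -1), Add(B, s))))), Rational(1, 2)) (Function('J')(s, B) = Pow(Add(Mul(Add(s, Mul(Add(B, s), Pow(Mul(2, s), -1))), Add(4, B)), 151), Rational(1, 2)) = Pow(Add(Mul(Add(s, Mul(Add(B, s), Mul(Rational(1, 2), Pow(s, -1)))), Add(4, B)), 151), Rational(1, 2)) = Pow(Add(Mul(Add(s, Mul(Rational(1, 2), Pow(s, -1), Add(B, s))), Add(4, B)), 151), Rational(1, 2)) = Pow(Add(Mul(Add(4, B), Add(s, Mul(Rational(1, 2), Pow(s, -1), Add(B, s)))), 151), Rational(1, 2)) = Pow(Add(151, Mul(Add(4, B), Add(s, Mul(Rational(1, 2), Pow(s, -1), Add(B, s))))), Rational(1, 2)))
Mul(Add(-19427, 34194), Pow(Function('J')(Function('r')(2), -249), -1)) = Mul(Add(-19427, 34194), Pow(Mul(Rational(1, 2), Pow(2, Rational(1, 2)), Pow(Mul(Pow(6, -1), Add(Pow(-249, 2), Mul(4, -249), Mul(6, Add(306, -249, Mul(8, 6), Mul(2, -249, 6))))), Rational(1, 2))), -1)) = Mul(14767, Pow(Mul(Rational(1, 2), Pow(2, Rational(1, 2)), Pow(Mul(Rational(1, 6), Add(62001, -996, Mul(6, Add(306, -249, 48, -2988)))), Rational(1, 2))), -1)) = Mul(14767, Pow(Mul(Rational(1, 2), Pow(2, Rational(1, 2)), Pow(Mul(Rational(1, 6), Add(62001, -996, Mul(6, -2883))), Rational(1, 2))), -1)) = Mul(14767, Pow(Mul(Rational(1, 2), Pow(2, Rational(1, 2)), Pow(Mul(Rational(1, 6), Add(62001, -996, -17298)), Rational(1, 2))), -1)) = Mul(14767, Pow(Mul(Rational(1, 2), Pow(2, Rational(1, 2)), Pow(Mul(Rational(1, 6), 43707), Rational(1, 2))), -1)) = Mul(14767, Pow(Mul(Rational(1, 2), Pow(2, Rational(1, 2)), Pow(Rational(14569, 2), Rational(1, 2))), -1)) = Mul(14767, Pow(Mul(Rational(1, 2), Pow(2, Rational(1, 2)), Mul(Rational(1, 2), Pow(29138, Rational(1, 2)))), -1)) = Mul(14767, Pow(Mul(Rational(1, 2), Pow(14569, Rational(1, 2))), -1)) = Mul(14767, Mul(Rational(2, 14569), Pow(14569, Rational(1, 2)))) = Mul(Rational(29534, 14569), Pow(14569, Rational(1, 2)))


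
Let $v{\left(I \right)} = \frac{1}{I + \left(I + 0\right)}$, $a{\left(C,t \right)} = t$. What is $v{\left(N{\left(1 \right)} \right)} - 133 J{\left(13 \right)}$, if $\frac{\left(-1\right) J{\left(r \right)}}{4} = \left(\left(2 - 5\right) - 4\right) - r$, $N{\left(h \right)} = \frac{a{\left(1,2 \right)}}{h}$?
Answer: $- \frac{42559}{4} \approx -10640.0$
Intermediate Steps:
$N{\left(h \right)} = \frac{2}{h}$
$v{\left(I \right)} = \frac{1}{2 I}$ ($v{\left(I \right)} = \frac{1}{I + I} = \frac{1}{2 I}$)
$J{\left(r \right)} = 28 + 4 r$ ($J{\left(r \right)} = - 4 \left(\left(\left(2 - 5\right) - 4\right) - r\right) = - 4 \left(\left(-3 - 4\right) - r\right) = - 4 \left(-7 - r\right) = 28 + 4 r$)
$v{\left(N{\left(1 \right)} \right)} - 133 J{\left(13 \right)} = \frac{1}{2 \cdot \frac{2}{1}} - 133 \left(28 + 4 \cdot 13\right) = \frac{1}{2 \cdot 2 \cdot 1} - 133 \left(28 + 52\right) = \frac{1}{2 \cdot 2} - 10640 = \frac{1}{2} \cdot \frac{1}{2} - 10640 = \frac{1}{4} - 10640 = - \frac{42559}{4}$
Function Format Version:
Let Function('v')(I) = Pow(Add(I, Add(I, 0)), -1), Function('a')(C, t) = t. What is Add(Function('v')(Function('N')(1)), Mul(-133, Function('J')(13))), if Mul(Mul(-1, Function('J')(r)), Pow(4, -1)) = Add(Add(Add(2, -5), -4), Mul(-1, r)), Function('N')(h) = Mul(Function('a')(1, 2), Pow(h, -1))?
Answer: Rational(-42559, 4) ≈ -10640.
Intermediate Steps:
Function('N')(h) = Mul(2, Pow(h, -1))
Function('v')(I) = Mul(Rational(1, 2), Pow(I, -1)) (Function('v')(I) = Pow(Add(I, I), -1) = Pow(Mul(2, I), -1) = Mul(Rational(1, 2), Pow(I, -1)))
Function('J')(r) = Add(28, Mul(4, r)) (Function('J')(r) = Mul(-4, Add(Add(Add(2, -5), -4), Mul(-1, r))) = Mul(-4, Add(Add(-3, -4), Mul(-1, r))) = Mul(-4, Add(-7, Mul(-1, r))) = Add(28, Mul(4, r)))
Add(Function('v')(Function('N')(1)), Mul(-133, Function('J')(13))) = Add(Mul(Rational(1, 2), Pow(Mul(2, Pow(1, -1)), -1)), Mul(-133, Add(28, Mul(4, 13)))) = Add(Mul(Rational(1, 2), Pow(Mul(2, 1), -1)), Mul(-133, Add(28, 52))) = Add(Mul(Rational(1, 2), Pow(2, -1)), Mul(-133, 80)) = Add(Mul(Rational(1, 2), Rational(1, 2)), -10640) = Add(Rational(1, 4), -10640) = Rational(-42559, 4)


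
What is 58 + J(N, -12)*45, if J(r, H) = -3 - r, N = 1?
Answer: -122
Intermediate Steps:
58 + J(N, -12)*45 = 58 + (-3 - 1*1)*45 = 58 + (-3 - 1)*45 = 58 - 4*45 = 58 - 180 = -122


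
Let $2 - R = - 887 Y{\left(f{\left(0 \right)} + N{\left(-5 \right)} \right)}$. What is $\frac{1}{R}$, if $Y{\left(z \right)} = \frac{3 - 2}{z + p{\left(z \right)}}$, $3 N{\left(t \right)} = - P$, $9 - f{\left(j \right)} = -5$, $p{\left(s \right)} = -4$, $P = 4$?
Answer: $\frac{26}{2713} \approx 0.0095835$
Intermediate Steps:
$f{\left(j \right)} = 14$ ($f{\left(j \right)} = 9 - -5 = 9 + 5 = 14$)
$N{\left(t \right)} = - \frac{4}{3}$ ($N{\left(t \right)} = \frac{\left(-1\right) 4}{3} = \frac{1}{3} \left(-4\right) = - \frac{4}{3}$)
$Y{\left(z \right)} = \frac{1}{-4 + z}$ ($Y{\left(z \right)} = \frac{3 - 2}{z - 4} = 1 \frac{1}{-4 + z} = \frac{1}{-4 + z}$)
$R = \frac{2713}{26}$ ($R = 2 - - \frac{887}{-4 + \left(14 - \frac{4}{3}\right)} = 2 - - \frac{887}{-4 + \frac{38}{3}} = 2 - - \frac{887}{\frac{26}{3}} = 2 - \left(-887\right) \frac{3}{26} = 2 - - \frac{2661}{26} = 2 + \frac{2661}{26} = \frac{2713}{26} \approx 104.35$)
$\frac{1}{R} = \frac{1}{\frac{2713}{26}} = \frac{26}{2713}$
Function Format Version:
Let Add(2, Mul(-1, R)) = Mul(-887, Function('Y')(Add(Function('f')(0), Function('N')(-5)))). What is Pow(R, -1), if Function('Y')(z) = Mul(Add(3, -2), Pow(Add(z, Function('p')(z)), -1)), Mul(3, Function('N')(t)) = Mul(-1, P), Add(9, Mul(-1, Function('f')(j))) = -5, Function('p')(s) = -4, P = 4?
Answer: Rational(26, 2713) ≈ 0.0095835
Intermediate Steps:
Function('f')(j) = 14 (Function('f')(j) = Add(9, Mul(-1, -5)) = Add(9, 5) = 14)
Function('N')(t) = Rational(-4, 3) (Function('N')(t) = Mul(Rational(1, 3), Mul(-1, 4)) = Mul(Rational(1, 3), -4) = Rational(-4, 3))
Function('Y')(z) = Pow(Add(-4, z), -1) (Function('Y')(z) = Mul(Add(3, -2), Pow(Add(z, -4), -1)) = Mul(1, Pow(Add(-4, z), -1)) = Pow(Add(-4, z), -1))
R = Rational(2713, 26) (R = Add(2, Mul(-1, Mul(-887, Pow(Add(-4, Add(14, Rational(-4, 3))), -1)))) = Add(2, Mul(-1, Mul(-887, Pow(Add(-4, Rational(38, 3)), -1)))) = Add(2, Mul(-1, Mul(-887, Pow(Rational(26, 3), -1)))) = Add(2, Mul(-1, Mul(-887, Rational(3, 26)))) = Add(2, Mul(-1, Rational(-2661, 26))) = Add(2, Rational(2661, 26)) = Rational(2713, 26) ≈ 104.35)
Pow(R, -1) = Pow(Rational(2713, 26), -1) = Rational(26, 2713)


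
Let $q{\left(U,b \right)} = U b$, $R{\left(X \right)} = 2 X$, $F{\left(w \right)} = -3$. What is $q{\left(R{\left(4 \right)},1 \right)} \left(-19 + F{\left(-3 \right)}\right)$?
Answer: $-176$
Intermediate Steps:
$q{\left(R{\left(4 \right)},1 \right)} \left(-19 + F{\left(-3 \right)}\right) = 2 \cdot 4 \cdot 1 \left(-19 - 3\right) = 8 \cdot 1 \left(-22\right) = 8 \left(-22\right) = -176$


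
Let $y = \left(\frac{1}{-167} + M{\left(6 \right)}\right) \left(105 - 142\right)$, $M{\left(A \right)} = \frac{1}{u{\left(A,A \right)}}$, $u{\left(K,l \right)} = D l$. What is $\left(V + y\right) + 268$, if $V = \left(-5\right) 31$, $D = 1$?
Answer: $\frac{107269}{1002} \approx 107.05$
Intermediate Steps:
$u{\left(K,l \right)} = l$ ($u{\left(K,l \right)} = 1 l = l$)
$M{\left(A \right)} = \frac{1}{A}$
$V = -155$
$y = - \frac{5957}{1002}$ ($y = \left(\frac{1}{-167} + \frac{1}{6}\right) \left(105 - 142\right) = \left(- \frac{1}{167} + \frac{1}{6}\right) \left(-37\right) = \frac{161}{1002} \left(-37\right) = - \frac{5957}{1002} \approx -5.9451$)
$\left(V + y\right) + 268 = \left(-155 - \frac{5957}{1002}\right) + 268 = - \frac{161267}{1002} + 268 = \frac{107269}{1002}$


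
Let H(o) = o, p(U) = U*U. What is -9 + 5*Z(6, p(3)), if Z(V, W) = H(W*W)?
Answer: 396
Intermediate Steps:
p(U) = U**2
Z(V, W) = W**2 (Z(V, W) = W*W = W**2)
-9 + 5*Z(6, p(3)) = -9 + 5*(3**2)**2 = -9 + 5*9**2 = -9 + 5*81 = -9 + 405 = 396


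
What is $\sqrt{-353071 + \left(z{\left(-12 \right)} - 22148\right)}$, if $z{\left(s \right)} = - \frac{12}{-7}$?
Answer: $\frac{i \sqrt{18385647}}{7} \approx 612.55 i$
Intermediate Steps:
$z{\left(s \right)} = \frac{12}{7}$ ($z{\left(s \right)} = \left(-12\right) \left(- \frac{1}{7}\right) = \frac{12}{7}$)
$\sqrt{-353071 + \left(z{\left(-12 \right)} - 22148\right)} = \sqrt{-353071 + \left(\frac{12}{7} - 22148\right)} = \sqrt{-353071 - \frac{155024}{7}} = \sqrt{- \frac{2626521}{7}} = \frac{i \sqrt{18385647}}{7}$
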